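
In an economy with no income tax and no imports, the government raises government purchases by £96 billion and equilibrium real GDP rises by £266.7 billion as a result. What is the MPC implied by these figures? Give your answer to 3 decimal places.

Implied spending multiplier k = ΔY/ΔG = 266.7/96 ≈ 2.7781.
Since k = 1/(1 − MPC), MPC = 1 − 1/k = 1 − ΔG/ΔY = 1 − 96/266.7 ≈ 0.640.

0.640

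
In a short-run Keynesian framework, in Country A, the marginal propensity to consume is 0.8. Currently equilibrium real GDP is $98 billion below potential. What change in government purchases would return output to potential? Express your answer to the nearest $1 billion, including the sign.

Spending multiplier = 1/(1 − MPC) = 1/(1 − 0.8) = 1/0.2 = 5.
Need ΔY = +$98 billion, so ΔG = ΔY/k = (+$98 billion) × 0.2 ≈ +$20 billion.
The government should increase government purchases by $20 billion.

+$20 billion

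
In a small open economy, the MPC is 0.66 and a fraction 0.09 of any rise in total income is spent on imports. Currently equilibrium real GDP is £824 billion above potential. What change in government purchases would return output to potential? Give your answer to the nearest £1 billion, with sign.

Spending multiplier = 1/(1 − c + m) = 1/(1 − 0.66 + 0.09) = 1/0.43 ≈ 2.326.
Need ΔY = −£824 billion, so ΔG = ΔY/k = (−£824 billion) × 0.43 ≈ −£354 billion.
The government should cut government purchases by £354 billion.

−£354 billion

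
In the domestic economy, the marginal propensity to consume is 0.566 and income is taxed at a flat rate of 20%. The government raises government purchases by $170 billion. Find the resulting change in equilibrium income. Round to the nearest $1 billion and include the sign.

Government-spending multiplier = 1/(1 − c(1−t)) = 1/(1 − 0.566×0.8) = 1/0.5472 ≈ 1.827.
ΔY = k × ΔG = (+$170 billion) / 0.5472 ≈ +$311 billion.

+$311 billion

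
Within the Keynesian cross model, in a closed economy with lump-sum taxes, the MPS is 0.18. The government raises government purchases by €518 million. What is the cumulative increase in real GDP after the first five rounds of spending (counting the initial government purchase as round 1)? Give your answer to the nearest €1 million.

€1,811 million

MPC = 1 − MPS = 1 − 0.18 = 0.82.
Round 1 adds ΔG = €518 million; each later round is MPC = 0.82 times the previous.
After 5 rounds: 518 + 424.76 + 348.3032 + 285.608624 + 234.19907168 = ΔG·(1 − c^5)/(1 − c) = 518 × (1 − 0.3707398432)/0.18 ≈ €1,811 million.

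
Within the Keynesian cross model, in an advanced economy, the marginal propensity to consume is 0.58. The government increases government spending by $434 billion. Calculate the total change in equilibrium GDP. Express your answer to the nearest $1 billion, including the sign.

Government-spending multiplier = 1/(1 − MPC) = 1/(1 − 0.58) = 1/0.42 ≈ 2.381.
ΔY = k × ΔG = (+$434 billion) / 0.42 ≈ +$1,033 billion.

+$1,033 billion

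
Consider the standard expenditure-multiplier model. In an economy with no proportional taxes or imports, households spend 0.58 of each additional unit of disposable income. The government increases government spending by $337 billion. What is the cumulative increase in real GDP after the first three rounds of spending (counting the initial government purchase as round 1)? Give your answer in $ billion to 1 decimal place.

$645.8 billion

Round 1 adds ΔG = $337 billion; each later round is MPC = 0.58 times the previous.
After 3 rounds: 337 + 195.46 + 113.3668 = ΔG·(1 − c^3)/(1 − c) = 337 × (1 − 0.195112)/0.42 ≈ $645.8 billion.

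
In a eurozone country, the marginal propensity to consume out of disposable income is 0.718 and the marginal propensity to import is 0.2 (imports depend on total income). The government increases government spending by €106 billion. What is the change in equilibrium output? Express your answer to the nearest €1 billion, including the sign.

Expenditure multiplier = 1/(1 − c + m) = 1/(1 − 0.718 + 0.2) = 1/0.482 ≈ 2.075.
ΔY = k × ΔG = (+€106 billion) / 0.482 ≈ +€220 billion.

+€220 billion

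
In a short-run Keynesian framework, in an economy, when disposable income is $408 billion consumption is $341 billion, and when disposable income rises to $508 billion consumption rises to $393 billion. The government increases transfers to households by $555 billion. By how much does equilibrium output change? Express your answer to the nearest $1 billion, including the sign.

+$601 billion

MPC = ΔC/ΔYd = (393 − 341)/(508 − 408) = 52/100 = 0.52.
The transfer change shifts disposable income by +$555 billion, so first-round consumption changes by c·ΔTR = 0.52 × (+$555 billion) = +$288.6 billion.
Expenditure multiplier = 1/(1 − MPC) = 1/(1 − 0.52) = 1/0.48 ≈ 2.083.
The transfer multiplier is c × k ≈ 1.083, so ΔY = k × (c·ΔTR) = (+$288.6 billion) / 0.48 ≈ +$601 billion.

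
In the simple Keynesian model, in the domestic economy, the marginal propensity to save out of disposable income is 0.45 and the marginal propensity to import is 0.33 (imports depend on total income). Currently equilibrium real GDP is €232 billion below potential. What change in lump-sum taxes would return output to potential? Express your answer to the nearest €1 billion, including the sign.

−€329 billion

MPC = 1 − MPS = 1 − 0.45 = 0.55.
Spending multiplier = 1/(1 − c + m) = 1/(1 − 0.55 + 0.33) = 1/0.78 ≈ 1.282.
Tax multiplier = −c·k = −0.55/0.78 ≈ −0.705. Need ΔY = +€232 billion, so ΔT = ΔY/(−c·k) = −(+€232 billion) × 0.78 / 0.55 ≈ −€329 billion.
The government should cut lump-sum taxes by €329 billion.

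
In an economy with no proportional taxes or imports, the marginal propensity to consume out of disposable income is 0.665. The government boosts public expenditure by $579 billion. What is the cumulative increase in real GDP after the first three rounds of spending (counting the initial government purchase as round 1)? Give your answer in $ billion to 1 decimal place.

Round 1 adds ΔG = $579 billion; each later round is MPC = 0.665 times the previous.
After 3 rounds: 579 + 385.035 + 256.048275 = ΔG·(1 − c^3)/(1 − c) = 579 × (1 − 0.294079625)/0.335 ≈ $1,220.1 billion.

$1,220.1 billion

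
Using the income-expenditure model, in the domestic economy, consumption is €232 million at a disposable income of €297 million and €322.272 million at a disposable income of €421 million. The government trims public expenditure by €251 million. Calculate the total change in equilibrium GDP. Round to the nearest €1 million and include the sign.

MPC = ΔC/ΔYd = (322.272 − 232)/(421 − 297) = 90.272/124 = 0.728.
Government-spending multiplier = 1/(1 − MPC) = 1/(1 − 0.728) = 1/0.272 ≈ 3.676.
ΔY = k × ΔG = (−€251 million) / 0.272 ≈ −€923 million.

−€923 million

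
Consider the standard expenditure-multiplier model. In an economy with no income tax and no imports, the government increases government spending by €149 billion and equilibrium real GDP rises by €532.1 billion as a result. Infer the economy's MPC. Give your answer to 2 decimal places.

0.72

Implied spending multiplier k = ΔY/ΔG = 532.1/149 ≈ 3.5711.
Since k = 1/(1 − MPC), MPC = 1 − 1/k = 1 − ΔG/ΔY = 1 − 149/532.1 ≈ 0.72.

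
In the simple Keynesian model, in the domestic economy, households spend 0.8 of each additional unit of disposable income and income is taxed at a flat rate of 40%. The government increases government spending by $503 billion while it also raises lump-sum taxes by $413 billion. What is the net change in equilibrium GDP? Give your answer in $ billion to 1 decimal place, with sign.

Expenditure multiplier = 1/(1 − c(1−t)) = 1/(1 − 0.8×0.6) = 1/0.52 ≈ 1.923.
ΔG contributes k·ΔG = (+$503 billion) / 0.52 ≈ +$967.3 billion.
ΔT of +$413 billion changes first-round spending by −c·ΔT = −$330.4 billion, contributing k·(−c·ΔT) = (−$330.4 billion) / 0.52 ≈ −$635.4 billion.
Net ΔY = k(ΔG − c·ΔT) = (+$172.6 billion) / 0.52 ≈ +$331.9 billion.

+$331.9 billion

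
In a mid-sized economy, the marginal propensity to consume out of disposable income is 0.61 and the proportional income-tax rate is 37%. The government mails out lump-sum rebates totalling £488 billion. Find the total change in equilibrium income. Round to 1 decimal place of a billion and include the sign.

+£483.5 billion

A lump-sum tax change of −£488 billion shifts disposable income by +£488 billion; first-round consumption changes by −c × ΔT = −0.61 × (−£488 billion) = +£297.68 billion.
Expenditure multiplier = 1/(1 − c(1−t)) = 1/(1 − 0.61×0.63) = 1/0.6157 ≈ 1.624.
The tax multiplier is −c × k ≈ −0.991, so ΔY = k × (−c·ΔT) = (+£297.68 billion) / 0.6157 ≈ +£483.5 billion.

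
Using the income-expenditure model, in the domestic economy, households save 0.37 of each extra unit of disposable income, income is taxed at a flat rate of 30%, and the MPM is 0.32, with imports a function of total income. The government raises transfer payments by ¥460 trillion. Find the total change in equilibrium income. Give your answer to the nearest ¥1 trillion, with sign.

MPC = 1 − MPS = 1 − 0.37 = 0.63.
The transfer change shifts disposable income by +¥460 trillion, so first-round consumption changes by c·ΔTR = 0.63 × (+¥460 trillion) = +¥289.8 trillion.
Expenditure multiplier = 1/(1 − c(1−t) + m) = 1/(1 − 0.63×0.7 + 0.32) = 1/0.879 ≈ 1.138.
The transfer multiplier is c × k ≈ 0.717, so ΔY = k × (c·ΔTR) = (+¥289.8 trillion) / 0.879 ≈ +¥330 trillion.

+¥330 trillion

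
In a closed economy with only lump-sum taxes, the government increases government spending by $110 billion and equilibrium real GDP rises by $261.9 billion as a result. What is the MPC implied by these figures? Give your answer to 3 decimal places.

Implied spending multiplier k = ΔY/ΔG = 261.9/110 ≈ 2.3809.
Since k = 1/(1 − MPC), MPC = 1 − 1/k = 1 − ΔG/ΔY = 1 − 110/261.9 ≈ 0.580.

0.580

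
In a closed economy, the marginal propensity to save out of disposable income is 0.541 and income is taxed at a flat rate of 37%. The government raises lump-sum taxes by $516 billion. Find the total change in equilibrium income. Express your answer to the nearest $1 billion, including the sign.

MPC = 1 − MPS = 1 − 0.541 = 0.459.
A lump-sum tax change of +$516 billion shifts disposable income by −$516 billion; first-round consumption changes by −c × ΔT = −0.459 × (+$516 billion) = −$236.844 billion.
Expenditure multiplier = 1/(1 − c(1−t)) = 1/(1 − 0.459×0.63) = 1/0.71083 ≈ 1.407.
The tax multiplier is −c × k ≈ −0.646, so ΔY = k × (−c·ΔT) = (−$236.844 billion) / 0.71083 ≈ −$333 billion.

−$333 billion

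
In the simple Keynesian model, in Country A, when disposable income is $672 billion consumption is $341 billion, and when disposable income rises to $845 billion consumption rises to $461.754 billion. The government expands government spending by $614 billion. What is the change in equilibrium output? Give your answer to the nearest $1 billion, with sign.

+$2,033 billion

MPC = ΔC/ΔYd = (461.754 − 341)/(845 − 672) = 120.754/173 = 0.698.
Government-spending multiplier = 1/(1 − MPC) = 1/(1 − 0.698) = 1/0.302 ≈ 3.311.
ΔY = k × ΔG = (+$614 billion) / 0.302 ≈ +$2,033 billion.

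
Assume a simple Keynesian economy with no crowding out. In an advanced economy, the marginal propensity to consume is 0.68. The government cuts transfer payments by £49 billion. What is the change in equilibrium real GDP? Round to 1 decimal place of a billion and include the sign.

−£104.1 billion

The transfer change shifts disposable income by −£49 billion, so first-round consumption changes by c·ΔTR = 0.68 × (−£49 billion) = −£33.32 billion.
Expenditure multiplier = 1/(1 − MPC) = 1/(1 − 0.68) = 1/0.32 = 3.125.
The transfer multiplier is c × k = 2.125, so ΔY = k × (c·ΔTR) = (−£33.32 billion) / 0.32 ≈ −£104.1 billion.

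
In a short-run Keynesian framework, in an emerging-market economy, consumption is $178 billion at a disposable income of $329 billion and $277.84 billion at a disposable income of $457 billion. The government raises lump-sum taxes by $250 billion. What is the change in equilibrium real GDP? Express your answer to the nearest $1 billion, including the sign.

MPC = ΔC/ΔYd = (277.84 − 178)/(457 − 329) = 99.84/128 = 0.78.
A lump-sum tax change of +$250 billion shifts disposable income by −$250 billion; first-round consumption changes by −c × ΔT = −0.78 × (+$250 billion) = −$195 billion.
Expenditure multiplier = 1/(1 − MPC) = 1/(1 − 0.78) = 1/0.22 ≈ 4.545.
The tax multiplier is −c × k ≈ −3.545, so ΔY = k × (−c·ΔT) = (−$195 billion) / 0.22 ≈ −$886 billion.

−$886 billion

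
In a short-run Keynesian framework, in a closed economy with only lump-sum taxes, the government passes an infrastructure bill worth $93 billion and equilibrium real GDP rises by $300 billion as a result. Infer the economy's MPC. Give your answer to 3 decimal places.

0.690

Implied spending multiplier k = ΔY/ΔG = 300/93 ≈ 3.2258.
Since k = 1/(1 − MPC), MPC = 1 − 1/k = 1 − ΔG/ΔY = 1 − 93/300 = 0.690.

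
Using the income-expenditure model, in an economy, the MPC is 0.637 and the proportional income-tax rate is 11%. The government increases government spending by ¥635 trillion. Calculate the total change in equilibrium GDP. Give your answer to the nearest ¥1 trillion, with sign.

+¥1,466 trillion

Spending multiplier = 1/(1 − c(1−t)) = 1/(1 − 0.637×0.89) = 1/0.43307 ≈ 2.309.
ΔY = k × ΔG = (+¥635 trillion) / 0.43307 ≈ +¥1,466 trillion.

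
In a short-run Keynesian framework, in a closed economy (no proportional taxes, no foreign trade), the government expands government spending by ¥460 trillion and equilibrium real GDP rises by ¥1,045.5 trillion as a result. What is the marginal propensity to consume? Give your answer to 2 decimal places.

Implied spending multiplier k = ΔY/ΔG = 1,045.5/460 ≈ 2.2728.
Since k = 1/(1 − MPC), MPC = 1 − 1/k = 1 − ΔG/ΔY = 1 − 460/1,045.5 ≈ 0.56.

0.56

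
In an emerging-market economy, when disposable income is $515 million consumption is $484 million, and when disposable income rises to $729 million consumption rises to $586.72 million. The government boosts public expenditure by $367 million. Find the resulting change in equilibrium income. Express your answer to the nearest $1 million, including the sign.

MPC = ΔC/ΔYd = (586.72 − 484)/(729 − 515) = 102.72/214 = 0.48.
Spending multiplier = 1/(1 − MPC) = 1/(1 − 0.48) = 1/0.52 ≈ 1.923.
ΔY = k × ΔG = (+$367 million) / 0.52 ≈ +$706 million.

+$706 million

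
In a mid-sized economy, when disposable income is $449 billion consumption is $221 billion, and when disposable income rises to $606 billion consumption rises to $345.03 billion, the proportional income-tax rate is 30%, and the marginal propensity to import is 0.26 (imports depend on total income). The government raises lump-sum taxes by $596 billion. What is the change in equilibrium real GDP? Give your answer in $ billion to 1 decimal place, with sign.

−$666.0 billion

MPC = ΔC/ΔYd = (345.03 − 221)/(606 − 449) = 124.03/157 = 0.79.
A lump-sum tax change of +$596 billion shifts disposable income by −$596 billion; first-round consumption changes by −c × ΔT = −0.79 × (+$596 billion) = −$470.84 billion.
Expenditure multiplier = 1/(1 − c(1−t) + m) = 1/(1 − 0.79×0.7 + 0.26) = 1/0.707 ≈ 1.414.
The tax multiplier is −c × k ≈ −1.117, so ΔY = k × (−c·ΔT) = (−$470.84 billion) / 0.707 ≈ −$666 billion.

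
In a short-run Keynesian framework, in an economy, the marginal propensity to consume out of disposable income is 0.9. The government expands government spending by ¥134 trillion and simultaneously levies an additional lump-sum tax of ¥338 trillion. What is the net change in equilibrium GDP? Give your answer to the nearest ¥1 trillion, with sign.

−¥1,702 trillion

Expenditure multiplier = 1/(1 − MPC) = 1/(1 − 0.9) = 1/0.1 = 10.
ΔG contributes k·ΔG = (+¥134 trillion) / 0.1 = +¥1,340 trillion.
ΔT of +¥338 trillion changes first-round spending by −c·ΔT = −¥304.2 trillion, contributing k·(−c·ΔT) = (−¥304.2 trillion) / 0.1 = −¥3,042 trillion.
Net ΔY = k(ΔG − c·ΔT) = (−¥170.2 trillion) / 0.1 = −¥1,702 trillion.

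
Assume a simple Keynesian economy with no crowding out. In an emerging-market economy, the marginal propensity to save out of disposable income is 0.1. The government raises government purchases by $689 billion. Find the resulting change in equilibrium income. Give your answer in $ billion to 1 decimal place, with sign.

+$6,890.0 billion

MPC = 1 − MPS = 1 − 0.1 = 0.9.
Expenditure multiplier = 1/(1 − MPC) = 1/(1 − 0.9) = 1/0.1 = 10.
ΔY = k × ΔG = (+$689 billion) / 0.1 = +$6,890 billion.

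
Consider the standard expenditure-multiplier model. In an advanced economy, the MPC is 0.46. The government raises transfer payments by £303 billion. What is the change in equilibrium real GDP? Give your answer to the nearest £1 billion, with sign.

The transfer change shifts disposable income by +£303 billion, so first-round consumption changes by c·ΔTR = 0.46 × (+£303 billion) = +£139.38 billion.
Expenditure multiplier = 1/(1 − MPC) = 1/(1 − 0.46) = 1/0.54 ≈ 1.852.
The transfer multiplier is c × k ≈ 0.852, so ΔY = k × (c·ΔTR) = (+£139.38 billion) / 0.54 ≈ +£258 billion.

+£258 billion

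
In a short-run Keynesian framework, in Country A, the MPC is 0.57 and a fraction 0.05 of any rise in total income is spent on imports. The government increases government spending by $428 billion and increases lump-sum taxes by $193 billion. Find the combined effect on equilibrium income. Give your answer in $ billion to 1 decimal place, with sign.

Expenditure multiplier = 1/(1 − c + m) = 1/(1 − 0.57 + 0.05) = 1/0.48 ≈ 2.083.
ΔG contributes k·ΔG = (+$428 billion) / 0.48 ≈ +$891.7 billion.
ΔT of +$193 billion changes first-round spending by −c·ΔT = −$110.01 billion, contributing k·(−c·ΔT) = (−$110.01 billion) / 0.48 ≈ −$229.2 billion.
Net ΔY = k(ΔG − c·ΔT) = (+$317.99 billion) / 0.48 ≈ +$662.5 billion.

+$662.5 billion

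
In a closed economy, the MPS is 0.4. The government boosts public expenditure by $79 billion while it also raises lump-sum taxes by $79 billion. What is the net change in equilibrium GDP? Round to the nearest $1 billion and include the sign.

+$79 billion

MPC = 1 − MPS = 1 − 0.4 = 0.6.
Expenditure multiplier = 1/(1 − MPC) = 1/(1 − 0.6) = 1/0.4 = 2.5.
ΔG contributes k·ΔG = (+$79 billion) / 0.4 = +$197.5 billion.
ΔT of +$79 billion changes first-round spending by −c·ΔT = −$47.4 billion, contributing k·(−c·ΔT) = (−$47.4 billion) / 0.4 = −$118.5 billion.
With ΔG = ΔT and no other leakages, the balanced-budget multiplier is 1, so ΔY = ΔG = +$79 billion.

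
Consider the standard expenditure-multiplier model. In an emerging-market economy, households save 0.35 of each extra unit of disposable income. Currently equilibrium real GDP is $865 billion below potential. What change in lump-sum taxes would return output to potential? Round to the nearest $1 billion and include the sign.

MPC = 1 − MPS = 1 − 0.35 = 0.65.
Spending multiplier = 1/(1 − MPC) = 1/(1 − 0.65) = 1/0.35 ≈ 2.857.
Tax multiplier = −c·k = −0.65/0.35 ≈ −1.857. Need ΔY = +$865 billion, so ΔT = ΔY/(−c·k) = −(+$865 billion) × 0.35 / 0.65 ≈ −$466 billion.
The government should cut lump-sum taxes by $466 billion.

−$466 billion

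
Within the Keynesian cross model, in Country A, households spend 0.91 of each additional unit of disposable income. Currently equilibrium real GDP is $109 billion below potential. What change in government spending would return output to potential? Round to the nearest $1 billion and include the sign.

+$10 billion

Spending multiplier = 1/(1 − MPC) = 1/(1 − 0.91) = 1/0.09 ≈ 11.111.
Need ΔY = +$109 billion, so ΔG = ΔY/k = (+$109 billion) × 0.09 ≈ +$10 billion.
The government should increase government spending by $10 billion.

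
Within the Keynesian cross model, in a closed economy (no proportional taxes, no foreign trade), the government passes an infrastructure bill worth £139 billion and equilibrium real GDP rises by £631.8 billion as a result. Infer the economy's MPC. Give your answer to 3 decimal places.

0.780

Implied spending multiplier k = ΔY/ΔG = 631.8/139 ≈ 4.5453.
Since k = 1/(1 − MPC), MPC = 1 − 1/k = 1 − ΔG/ΔY = 1 − 139/631.8 ≈ 0.780.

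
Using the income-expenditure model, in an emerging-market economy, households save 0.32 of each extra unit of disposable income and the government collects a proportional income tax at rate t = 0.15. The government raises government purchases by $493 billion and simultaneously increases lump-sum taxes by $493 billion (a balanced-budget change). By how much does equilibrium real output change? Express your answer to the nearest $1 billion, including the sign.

+$374 billion

MPC = 1 − MPS = 1 − 0.32 = 0.68.
Expenditure multiplier = 1/(1 − c(1−t)) = 1/(1 − 0.68×0.85) = 1/0.422 ≈ 2.37.
ΔG contributes k·ΔG = (+$493 billion) / 0.422 ≈ +$1,168.2 billion.
ΔT of +$493 billion changes first-round spending by −c·ΔT = −$335.24 billion, contributing k·(−c·ΔT) = (−$335.24 billion) / 0.422 ≈ −$794.4 billion.
Net ΔY = k(ΔG − c·ΔT) = (+$157.76 billion) / 0.422 ≈ +$374 billion.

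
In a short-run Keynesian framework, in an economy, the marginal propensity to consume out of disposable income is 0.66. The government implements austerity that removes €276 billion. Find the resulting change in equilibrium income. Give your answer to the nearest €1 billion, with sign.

Spending multiplier = 1/(1 − MPC) = 1/(1 − 0.66) = 1/0.34 ≈ 2.941.
ΔY = k × ΔG = (−€276 billion) / 0.34 ≈ −€812 billion.

−€812 billion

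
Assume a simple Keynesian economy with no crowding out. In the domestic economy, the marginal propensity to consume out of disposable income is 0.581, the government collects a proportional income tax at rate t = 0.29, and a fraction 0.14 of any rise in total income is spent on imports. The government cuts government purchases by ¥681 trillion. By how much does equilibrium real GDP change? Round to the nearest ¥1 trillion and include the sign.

Expenditure multiplier = 1/(1 − c(1−t) + m) = 1/(1 − 0.581×0.71 + 0.14) = 1/0.72749 ≈ 1.375.
ΔY = k × ΔG = (−¥681 trillion) / 0.72749 ≈ −¥936 trillion.

−¥936 trillion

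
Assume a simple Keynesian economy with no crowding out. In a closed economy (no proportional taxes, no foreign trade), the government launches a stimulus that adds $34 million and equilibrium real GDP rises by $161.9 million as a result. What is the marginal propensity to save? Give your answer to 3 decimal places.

Implied spending multiplier k = ΔY/ΔG = 161.9/34 ≈ 4.7618.
Since k = 1/(1 − MPC), MPC = 1 − 1/k = 1 − ΔG/ΔY = 1 − 34/161.9 ≈ 0.790.
MPS = 1 − MPC = 0.210.

0.210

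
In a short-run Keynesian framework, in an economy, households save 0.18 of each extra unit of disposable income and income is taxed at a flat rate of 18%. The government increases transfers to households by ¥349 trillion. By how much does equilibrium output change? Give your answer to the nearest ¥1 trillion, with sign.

+¥874 trillion

MPC = 1 − MPS = 1 − 0.18 = 0.82.
The transfer change shifts disposable income by +¥349 trillion, so first-round consumption changes by c·ΔTR = 0.82 × (+¥349 trillion) = +¥286.18 trillion.
Expenditure multiplier = 1/(1 − c(1−t)) = 1/(1 − 0.82×0.82) = 1/0.3276 ≈ 3.053.
The transfer multiplier is c × k ≈ 2.503, so ΔY = k × (c·ΔTR) = (+¥286.18 trillion) / 0.3276 ≈ +¥874 trillion.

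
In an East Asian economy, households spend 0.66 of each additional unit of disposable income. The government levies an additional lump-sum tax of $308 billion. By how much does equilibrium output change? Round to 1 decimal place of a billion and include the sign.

A lump-sum tax change of +$308 billion shifts disposable income by −$308 billion; first-round consumption changes by −c × ΔT = −0.66 × (+$308 billion) = −$203.28 billion.
Expenditure multiplier = 1/(1 − MPC) = 1/(1 − 0.66) = 1/0.34 ≈ 2.941.
The tax multiplier is −c × k ≈ −1.941, so ΔY = k × (−c·ΔT) = (−$203.28 billion) / 0.34 ≈ −$597.9 billion.

−$597.9 billion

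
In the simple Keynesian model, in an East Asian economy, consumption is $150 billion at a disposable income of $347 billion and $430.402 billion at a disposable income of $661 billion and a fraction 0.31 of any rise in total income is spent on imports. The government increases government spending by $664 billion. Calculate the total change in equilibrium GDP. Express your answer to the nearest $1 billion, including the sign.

+$1,592 billion

MPC = ΔC/ΔYd = (430.402 − 150)/(661 − 347) = 280.402/314 = 0.893.
Expenditure multiplier = 1/(1 − c + m) = 1/(1 − 0.893 + 0.31) = 1/0.417 ≈ 2.398.
ΔY = k × ΔG = (+$664 billion) / 0.417 ≈ +$1,592 billion.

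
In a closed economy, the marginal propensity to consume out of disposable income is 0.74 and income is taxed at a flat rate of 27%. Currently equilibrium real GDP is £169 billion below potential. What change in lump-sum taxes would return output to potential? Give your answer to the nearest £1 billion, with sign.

−£105 billion

Spending multiplier = 1/(1 − c(1−t)) = 1/(1 − 0.74×0.73) = 1/0.4598 ≈ 2.175.
Tax multiplier = −c·k = −0.74/0.4598 ≈ −1.609. Need ΔY = +£169 billion, so ΔT = ΔY/(−c·k) = −(+£169 billion) × 0.4598 / 0.74 ≈ −£105 billion.
The government should cut lump-sum taxes by £105 billion.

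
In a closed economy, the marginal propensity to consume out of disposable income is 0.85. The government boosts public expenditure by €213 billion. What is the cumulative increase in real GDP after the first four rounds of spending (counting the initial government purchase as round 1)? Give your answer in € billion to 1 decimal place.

€678.8 billion

Round 1 adds ΔG = €213 billion; each later round is MPC = 0.85 times the previous.
After 4 rounds: 213 + 181.05 + 153.8925 + 130.808625 = ΔG·(1 − c^4)/(1 − c) = 213 × (1 − 0.52200625)/0.15 ≈ €678.8 billion.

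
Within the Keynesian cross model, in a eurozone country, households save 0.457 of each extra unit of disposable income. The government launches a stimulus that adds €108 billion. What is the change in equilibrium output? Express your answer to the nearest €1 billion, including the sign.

+€236 billion

MPC = 1 − MPS = 1 − 0.457 = 0.543.
Spending multiplier = 1/(1 − MPC) = 1/(1 − 0.543) = 1/0.457 ≈ 2.188.
ΔY = k × ΔG = (+€108 billion) / 0.457 ≈ +€236 billion.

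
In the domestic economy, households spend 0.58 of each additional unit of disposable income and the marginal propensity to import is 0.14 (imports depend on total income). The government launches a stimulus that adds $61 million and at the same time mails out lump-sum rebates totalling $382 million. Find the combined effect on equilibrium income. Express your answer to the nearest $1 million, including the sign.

Expenditure multiplier = 1/(1 − c + m) = 1/(1 − 0.58 + 0.14) = 1/0.56 ≈ 1.786.
ΔG contributes k·ΔG = (+$61 million) / 0.56 ≈ +$108.9 million.
ΔT of −$382 million changes first-round spending by −c·ΔT = +$221.56 million, contributing k·(−c·ΔT) = (+$221.56 million) / 0.56 ≈ +$395.6 million.
Net ΔY = k(ΔG − c·ΔT) = (+$282.56 million) / 0.56 ≈ +$505 million.

+$505 million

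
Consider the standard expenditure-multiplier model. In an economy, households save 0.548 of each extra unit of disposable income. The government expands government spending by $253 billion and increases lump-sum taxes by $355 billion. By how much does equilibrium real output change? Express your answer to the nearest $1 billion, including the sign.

MPC = 1 − MPS = 1 − 0.548 = 0.452.
Expenditure multiplier = 1/(1 − MPC) = 1/(1 − 0.452) = 1/0.548 ≈ 1.825.
ΔG contributes k·ΔG = (+$253 billion) / 0.548 ≈ +$461.7 billion.
ΔT of +$355 billion changes first-round spending by −c·ΔT = −$160.46 billion, contributing k·(−c·ΔT) = (−$160.46 billion) / 0.548 ≈ −$292.8 billion.
Net ΔY = k(ΔG − c·ΔT) = (+$92.54 billion) / 0.548 ≈ +$169 billion.

+$169 billion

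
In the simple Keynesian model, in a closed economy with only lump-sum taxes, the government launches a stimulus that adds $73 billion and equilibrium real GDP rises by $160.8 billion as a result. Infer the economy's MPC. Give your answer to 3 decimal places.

0.546

Implied spending multiplier k = ΔY/ΔG = 160.8/73 ≈ 2.2027.
Since k = 1/(1 − MPC), MPC = 1 − 1/k = 1 − ΔG/ΔY = 1 − 73/160.8 ≈ 0.546.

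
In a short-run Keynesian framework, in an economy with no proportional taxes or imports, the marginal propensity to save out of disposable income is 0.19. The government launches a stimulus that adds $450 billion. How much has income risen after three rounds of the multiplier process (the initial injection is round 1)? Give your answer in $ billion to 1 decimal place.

$1,109.7 billion

MPC = 1 − MPS = 1 − 0.19 = 0.81.
Round 1 adds ΔG = $450 billion; each later round is MPC = 0.81 times the previous.
After 3 rounds: 450 + 364.5 + 295.245 = ΔG·(1 − c^3)/(1 − c) = 450 × (1 − 0.531441)/0.19 ≈ $1,109.7 billion.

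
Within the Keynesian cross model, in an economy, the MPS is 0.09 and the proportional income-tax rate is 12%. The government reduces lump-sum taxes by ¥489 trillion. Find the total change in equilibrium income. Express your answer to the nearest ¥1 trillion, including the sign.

MPC = 1 − MPS = 1 − 0.09 = 0.91.
A lump-sum tax change of −¥489 trillion shifts disposable income by +¥489 trillion; first-round consumption changes by −c × ΔT = −0.91 × (−¥489 trillion) = +¥444.99 trillion.
Expenditure multiplier = 1/(1 − c(1−t)) = 1/(1 − 0.91×0.88) = 1/0.1992 ≈ 5.02.
The tax multiplier is −c × k ≈ −4.568, so ΔY = k × (−c·ΔT) = (+¥444.99 trillion) / 0.1992 ≈ +¥2,234 trillion.

+¥2,234 trillion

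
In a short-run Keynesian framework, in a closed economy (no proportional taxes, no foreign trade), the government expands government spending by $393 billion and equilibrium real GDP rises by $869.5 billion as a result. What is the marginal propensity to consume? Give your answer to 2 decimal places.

0.55

Implied spending multiplier k = ΔY/ΔG = 869.5/393 ≈ 2.2125.
Since k = 1/(1 − MPC), MPC = 1 − 1/k = 1 − ΔG/ΔY = 1 − 393/869.5 ≈ 0.55.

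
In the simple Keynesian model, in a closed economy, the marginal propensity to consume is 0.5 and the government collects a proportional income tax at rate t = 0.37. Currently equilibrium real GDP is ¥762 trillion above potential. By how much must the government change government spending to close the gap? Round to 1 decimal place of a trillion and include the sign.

−¥522.0 trillion

Spending multiplier = 1/(1 − c(1−t)) = 1/(1 − 0.5×0.63) = 1/0.685 ≈ 1.46.
Need ΔY = −¥762 trillion, so ΔG = ΔY/k = (−¥762 trillion) × 0.685 ≈ −¥522 trillion.
The government should cut government spending by ¥522 trillion.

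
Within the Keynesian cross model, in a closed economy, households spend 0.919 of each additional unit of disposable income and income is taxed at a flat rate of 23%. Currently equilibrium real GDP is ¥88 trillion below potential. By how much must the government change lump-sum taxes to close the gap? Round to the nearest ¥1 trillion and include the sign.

−¥28 trillion

Spending multiplier = 1/(1 − c(1−t)) = 1/(1 − 0.919×0.77) = 1/0.29237 ≈ 3.42.
Tax multiplier = −c·k = −0.919/0.29237 ≈ −3.143. Need ΔY = +¥88 trillion, so ΔT = ΔY/(−c·k) = −(+¥88 trillion) × 0.29237 / 0.919 ≈ −¥28 trillion.
The government should cut lump-sum taxes by ¥28 trillion.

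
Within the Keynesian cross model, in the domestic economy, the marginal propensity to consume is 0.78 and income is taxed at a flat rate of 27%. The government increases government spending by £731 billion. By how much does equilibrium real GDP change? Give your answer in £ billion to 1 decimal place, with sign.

+£1,697.6 billion

Expenditure multiplier = 1/(1 − c(1−t)) = 1/(1 − 0.78×0.73) = 1/0.4306 ≈ 2.322.
ΔY = k × ΔG = (+£731 billion) / 0.4306 ≈ +£1,697.6 billion.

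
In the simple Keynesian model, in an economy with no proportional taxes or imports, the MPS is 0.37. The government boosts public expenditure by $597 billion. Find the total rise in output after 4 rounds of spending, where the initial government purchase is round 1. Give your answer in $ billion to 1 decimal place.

$1,359.3 billion

MPC = 1 − MPS = 1 − 0.37 = 0.63.
Round 1 adds ΔG = $597 billion; each later round is MPC = 0.63 times the previous.
After 4 rounds: 597 + 376.11 + 236.9493 + 149.278059 = ΔG·(1 − c^4)/(1 − c) = 597 × (1 − 0.15752961)/0.37 ≈ $1,359.3 billion.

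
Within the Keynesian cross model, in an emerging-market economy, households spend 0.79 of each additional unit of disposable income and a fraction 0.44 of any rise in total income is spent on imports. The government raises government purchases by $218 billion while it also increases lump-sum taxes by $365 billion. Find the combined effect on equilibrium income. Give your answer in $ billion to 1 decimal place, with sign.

−$108.2 billion

Expenditure multiplier = 1/(1 − c + m) = 1/(1 − 0.79 + 0.44) = 1/0.65 ≈ 1.538.
ΔG contributes k·ΔG = (+$218 billion) / 0.65 ≈ +$335.4 billion.
ΔT of +$365 billion changes first-round spending by −c·ΔT = −$288.35 billion, contributing k·(−c·ΔT) = (−$288.35 billion) / 0.65 ≈ −$443.6 billion.
Net ΔY = k(ΔG − c·ΔT) = (−$70.35 billion) / 0.65 ≈ −$108.2 billion.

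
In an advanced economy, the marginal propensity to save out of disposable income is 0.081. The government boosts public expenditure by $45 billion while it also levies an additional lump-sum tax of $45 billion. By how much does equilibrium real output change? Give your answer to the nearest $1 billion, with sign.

+$45 billion

MPC = 1 − MPS = 1 − 0.081 = 0.919.
Expenditure multiplier = 1/(1 − MPC) = 1/(1 − 0.919) = 1/0.081 ≈ 12.346.
ΔG contributes k·ΔG = (+$45 billion) / 0.081 ≈ +$555.6 billion.
ΔT of +$45 billion changes first-round spending by −c·ΔT = −$41.355 billion, contributing k·(−c·ΔT) = (−$41.355 billion) / 0.081 ≈ −$510.6 billion.
With ΔG = ΔT and no other leakages, the balanced-budget multiplier is 1, so ΔY = ΔG = +$45 billion.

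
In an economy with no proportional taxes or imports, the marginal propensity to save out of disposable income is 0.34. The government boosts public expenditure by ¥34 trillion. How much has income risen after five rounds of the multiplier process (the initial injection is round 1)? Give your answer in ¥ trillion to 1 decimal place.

¥87.5 trillion

MPC = 1 − MPS = 1 − 0.34 = 0.66.
Round 1 adds ΔG = ¥34 trillion; each later round is MPC = 0.66 times the previous.
After 5 rounds: 34 + 22.44 + 14.8104 + 9.774864 + 6.45141024 = ΔG·(1 − c^5)/(1 − c) = 34 × (1 − 0.1252332576)/0.34 ≈ ¥87.5 trillion.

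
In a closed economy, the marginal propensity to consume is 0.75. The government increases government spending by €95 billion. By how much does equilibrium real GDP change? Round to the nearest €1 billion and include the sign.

+€380 billion

Expenditure multiplier = 1/(1 − MPC) = 1/(1 − 0.75) = 1/0.25 = 4.
ΔY = k × ΔG = (+€95 billion) / 0.25 = +€380 billion.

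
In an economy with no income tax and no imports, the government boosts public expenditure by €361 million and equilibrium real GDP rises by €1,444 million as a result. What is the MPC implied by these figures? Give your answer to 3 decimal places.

Implied spending multiplier k = ΔY/ΔG = 1,444/361 = 4.
Since k = 1/(1 − MPC), MPC = 1 − 1/k = 1 − ΔG/ΔY = 1 − 361/1,444 = 0.750.

0.750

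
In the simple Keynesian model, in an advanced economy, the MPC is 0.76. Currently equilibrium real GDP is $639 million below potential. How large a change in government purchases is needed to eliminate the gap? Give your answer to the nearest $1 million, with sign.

+$153 million

Spending multiplier = 1/(1 − MPC) = 1/(1 − 0.76) = 1/0.24 ≈ 4.167.
Need ΔY = +$639 million, so ΔG = ΔY/k = (+$639 million) × 0.24 ≈ +$153 million.
The government should increase government purchases by $153 million.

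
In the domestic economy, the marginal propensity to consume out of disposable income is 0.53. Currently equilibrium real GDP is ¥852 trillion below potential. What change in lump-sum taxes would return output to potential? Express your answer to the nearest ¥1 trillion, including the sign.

Spending multiplier = 1/(1 − MPC) = 1/(1 − 0.53) = 1/0.47 ≈ 2.128.
Tax multiplier = −c·k = −0.53/0.47 ≈ −1.128. Need ΔY = +¥852 trillion, so ΔT = ΔY/(−c·k) = −(+¥852 trillion) × 0.47 / 0.53 ≈ −¥756 trillion.
The government should cut lump-sum taxes by ¥756 trillion.

−¥756 trillion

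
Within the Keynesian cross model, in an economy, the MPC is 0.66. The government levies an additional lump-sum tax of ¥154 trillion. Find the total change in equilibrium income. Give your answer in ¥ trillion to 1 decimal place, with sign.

−¥298.9 trillion

A lump-sum tax change of +¥154 trillion shifts disposable income by −¥154 trillion; first-round consumption changes by −c × ΔT = −0.66 × (+¥154 trillion) = −¥101.64 trillion.
Expenditure multiplier = 1/(1 − MPC) = 1/(1 − 0.66) = 1/0.34 ≈ 2.941.
The tax multiplier is −c × k ≈ −1.941, so ΔY = k × (−c·ΔT) = (−¥101.64 trillion) / 0.34 ≈ −¥298.9 trillion.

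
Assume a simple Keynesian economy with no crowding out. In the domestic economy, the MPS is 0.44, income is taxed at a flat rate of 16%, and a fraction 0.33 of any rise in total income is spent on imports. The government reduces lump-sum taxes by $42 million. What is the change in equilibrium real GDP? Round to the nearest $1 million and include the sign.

MPC = 1 − MPS = 1 − 0.44 = 0.56.
A lump-sum tax change of −$42 million shifts disposable income by +$42 million; first-round consumption changes by −c × ΔT = −0.56 × (−$42 million) = +$23.52 million.
Expenditure multiplier = 1/(1 − c(1−t) + m) = 1/(1 − 0.56×0.84 + 0.33) = 1/0.8596 ≈ 1.163.
The tax multiplier is −c × k ≈ −0.651, so ΔY = k × (−c·ΔT) = (+$23.52 million) / 0.8596 ≈ +$27 million.

+$27 million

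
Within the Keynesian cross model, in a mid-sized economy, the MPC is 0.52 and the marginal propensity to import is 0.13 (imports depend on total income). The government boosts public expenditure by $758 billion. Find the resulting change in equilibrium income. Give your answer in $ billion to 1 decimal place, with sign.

Spending multiplier = 1/(1 − c + m) = 1/(1 − 0.52 + 0.13) = 1/0.61 ≈ 1.639.
ΔY = k × ΔG = (+$758 billion) / 0.61 ≈ +$1,242.6 billion.

+$1,242.6 billion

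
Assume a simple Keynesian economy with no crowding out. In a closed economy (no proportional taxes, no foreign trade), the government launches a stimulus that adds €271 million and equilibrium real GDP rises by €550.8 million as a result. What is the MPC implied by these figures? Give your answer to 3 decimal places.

0.508

Implied spending multiplier k = ΔY/ΔG = 550.8/271 ≈ 2.0325.
Since k = 1/(1 − MPC), MPC = 1 − 1/k = 1 − ΔG/ΔY = 1 − 271/550.8 ≈ 0.508.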